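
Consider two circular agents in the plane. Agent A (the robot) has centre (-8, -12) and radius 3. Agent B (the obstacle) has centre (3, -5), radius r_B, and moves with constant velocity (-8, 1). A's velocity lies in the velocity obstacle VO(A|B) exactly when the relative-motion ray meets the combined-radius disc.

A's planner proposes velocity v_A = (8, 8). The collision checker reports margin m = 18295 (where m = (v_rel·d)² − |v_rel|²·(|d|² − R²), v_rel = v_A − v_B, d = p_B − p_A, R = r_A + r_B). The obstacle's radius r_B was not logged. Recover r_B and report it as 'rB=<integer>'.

m = 18295
d = (11, 7);  v_rel = (16, 7),  |v_rel|² = 305
v_rel×d = (16)·(7) − (7)·(11) = 35
since m = R²·305 − 35²:  R² = (1225 + 18295) / 305 = 64
R = √64 = 8  ⇒  r_B = 8 − 3 = 5

rB=5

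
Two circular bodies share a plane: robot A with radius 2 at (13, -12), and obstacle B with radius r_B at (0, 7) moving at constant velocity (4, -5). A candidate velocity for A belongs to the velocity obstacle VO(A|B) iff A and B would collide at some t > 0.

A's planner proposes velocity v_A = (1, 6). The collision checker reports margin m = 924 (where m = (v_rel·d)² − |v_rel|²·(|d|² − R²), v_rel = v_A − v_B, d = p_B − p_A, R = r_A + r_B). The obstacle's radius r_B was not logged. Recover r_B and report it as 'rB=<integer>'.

m = 924
d = (-13, 19);  v_rel = (-3, 11),  |v_rel|² = 130
v_rel×d = (-3)·(19) − (11)·(-13) = 86
since m = R²·130 − 86²:  R² = (7396 + 924) / 130 = 64
R = √64 = 8  ⇒  r_B = 8 − 2 = 6

rB=6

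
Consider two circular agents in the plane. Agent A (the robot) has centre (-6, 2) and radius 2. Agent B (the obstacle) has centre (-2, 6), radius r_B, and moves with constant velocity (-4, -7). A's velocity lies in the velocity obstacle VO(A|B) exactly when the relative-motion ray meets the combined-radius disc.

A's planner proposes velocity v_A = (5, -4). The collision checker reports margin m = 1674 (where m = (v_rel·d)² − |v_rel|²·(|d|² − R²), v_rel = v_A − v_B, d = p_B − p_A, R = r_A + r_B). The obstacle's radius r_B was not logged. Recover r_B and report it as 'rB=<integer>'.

m = 1674
d = (4, 4);  v_rel = (9, 3),  |v_rel|² = 90
v_rel×d = (9)·(4) − (3)·(4) = 24
since m = R²·90 − 24²:  R² = (576 + 1674) / 90 = 25
R = √25 = 5  ⇒  r_B = 5 − 2 = 3

rB=3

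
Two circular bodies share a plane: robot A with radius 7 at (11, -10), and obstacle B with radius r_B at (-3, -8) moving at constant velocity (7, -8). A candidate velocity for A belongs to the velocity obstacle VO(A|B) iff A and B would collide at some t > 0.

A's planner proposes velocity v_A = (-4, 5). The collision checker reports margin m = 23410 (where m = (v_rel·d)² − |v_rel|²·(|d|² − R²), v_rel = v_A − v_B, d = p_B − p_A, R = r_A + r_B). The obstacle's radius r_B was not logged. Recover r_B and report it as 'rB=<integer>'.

m = 23410
d = (-14, 2);  v_rel = (-11, 13),  |v_rel|² = 290
v_rel×d = (-11)·(2) − (13)·(-14) = 160
since m = R²·290 − 160²:  R² = (25600 + 23410) / 290 = 169
R = √169 = 13  ⇒  r_B = 13 − 7 = 6

rB=6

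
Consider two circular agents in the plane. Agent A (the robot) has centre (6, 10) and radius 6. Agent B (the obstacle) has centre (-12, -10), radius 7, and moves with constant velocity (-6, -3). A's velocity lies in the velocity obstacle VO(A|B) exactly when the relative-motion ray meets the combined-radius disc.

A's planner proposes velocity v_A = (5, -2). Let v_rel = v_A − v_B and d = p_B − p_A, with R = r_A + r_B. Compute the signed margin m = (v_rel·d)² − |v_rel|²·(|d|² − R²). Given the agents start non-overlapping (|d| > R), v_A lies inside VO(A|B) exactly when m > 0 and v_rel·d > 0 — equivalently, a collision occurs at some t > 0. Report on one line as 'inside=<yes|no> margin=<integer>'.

d = (-18, -20),  |d|² = 724;  R = 6+7 = 13,  c = 724−13² = 555
v_rel = (11, 1),  |v_rel|² = 122;  v_rel·d = (11)·(-18) + (1)·(-20) = -218
122·t² + 436·t + 555 = 0  ⇒  m = (-218)² − 122·555 = -20186
m = -20186 < 0,  v_rel·d = -218 < 0  ⇒  outside

inside=no margin=-20186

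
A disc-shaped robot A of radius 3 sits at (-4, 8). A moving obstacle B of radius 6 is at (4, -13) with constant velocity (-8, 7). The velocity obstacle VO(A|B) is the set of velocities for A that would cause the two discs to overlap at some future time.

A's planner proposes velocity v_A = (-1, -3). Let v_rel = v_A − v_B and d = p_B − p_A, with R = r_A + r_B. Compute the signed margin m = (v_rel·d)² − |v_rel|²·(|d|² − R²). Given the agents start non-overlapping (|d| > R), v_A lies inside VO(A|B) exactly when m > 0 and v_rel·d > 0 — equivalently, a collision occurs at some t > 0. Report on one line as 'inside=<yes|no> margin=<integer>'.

d = (8, -21),  |d|² = 505;  R = 3+6 = 9,  c = 505−9² = 424
v_rel = (7, -10),  |v_rel|² = 149;  v_rel·d = (7)·(8) + (-10)·(-21) = 266
149·t² − 532·t + 424 = 0  ⇒  m = 266² − 149·424 = 7580
m = 7580 > 0,  v_rel·d = 266 > 0  ⇒  inside

inside=yes margin=7580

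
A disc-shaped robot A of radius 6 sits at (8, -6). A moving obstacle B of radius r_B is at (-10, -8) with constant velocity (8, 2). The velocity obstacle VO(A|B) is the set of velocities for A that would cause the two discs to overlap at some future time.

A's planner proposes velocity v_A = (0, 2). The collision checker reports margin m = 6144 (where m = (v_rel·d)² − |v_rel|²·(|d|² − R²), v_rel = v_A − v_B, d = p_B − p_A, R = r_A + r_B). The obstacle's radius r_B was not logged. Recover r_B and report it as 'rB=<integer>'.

m = 6144
d = (-18, -2);  v_rel = (-8, 0),  |v_rel|² = 64
v_rel×d = (-8)·(-2) − (0)·(-18) = 16
since m = R²·64 − 16²:  R² = (256 + 6144) / 64 = 100
R = √100 = 10  ⇒  r_B = 10 − 6 = 4

rB=4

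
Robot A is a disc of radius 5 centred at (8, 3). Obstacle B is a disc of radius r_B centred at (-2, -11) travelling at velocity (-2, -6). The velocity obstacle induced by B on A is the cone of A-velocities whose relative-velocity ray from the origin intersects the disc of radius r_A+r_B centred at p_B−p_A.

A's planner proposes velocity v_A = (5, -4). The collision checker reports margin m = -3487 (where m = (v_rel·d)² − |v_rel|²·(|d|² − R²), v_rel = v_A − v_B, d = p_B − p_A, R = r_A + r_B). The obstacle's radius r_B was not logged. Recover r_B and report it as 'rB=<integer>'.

m = -3487
d = (-10, -14);  v_rel = (7, 2),  |v_rel|² = 53
v_rel×d = (7)·(-14) − (2)·(-10) = -78
since m = R²·53 − (-78)²:  R² = (6084 + -3487) / 53 = 49
R = √49 = 7  ⇒  r_B = 7 − 5 = 2

rB=2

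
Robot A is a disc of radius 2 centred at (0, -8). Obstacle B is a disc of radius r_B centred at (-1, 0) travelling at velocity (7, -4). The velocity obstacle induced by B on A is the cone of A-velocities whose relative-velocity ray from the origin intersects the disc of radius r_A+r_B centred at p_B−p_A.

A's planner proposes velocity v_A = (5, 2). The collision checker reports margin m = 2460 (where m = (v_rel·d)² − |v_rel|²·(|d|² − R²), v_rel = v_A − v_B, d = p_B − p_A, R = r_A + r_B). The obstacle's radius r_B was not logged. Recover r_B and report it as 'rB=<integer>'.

m = 2460
d = (-1, 8);  v_rel = (-2, 6),  |v_rel|² = 40
v_rel×d = (-2)·(8) − (6)·(-1) = -10
since m = R²·40 − (-10)²:  R² = (100 + 2460) / 40 = 64
R = √64 = 8  ⇒  r_B = 8 − 2 = 6

rB=6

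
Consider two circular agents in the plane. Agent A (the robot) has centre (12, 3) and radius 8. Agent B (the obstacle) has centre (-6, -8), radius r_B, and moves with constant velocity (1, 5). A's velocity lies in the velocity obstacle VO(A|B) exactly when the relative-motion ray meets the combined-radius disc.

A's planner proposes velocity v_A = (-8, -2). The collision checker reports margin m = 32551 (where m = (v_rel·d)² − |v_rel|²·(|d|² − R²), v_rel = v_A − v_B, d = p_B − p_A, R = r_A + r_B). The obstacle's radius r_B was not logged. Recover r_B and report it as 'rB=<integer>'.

m = 32551
d = (-18, -11);  v_rel = (-9, -7),  |v_rel|² = 130
v_rel×d = (-9)·(-11) − (-7)·(-18) = -27
since m = R²·130 − (-27)²:  R² = (729 + 32551) / 130 = 256
R = √256 = 16  ⇒  r_B = 16 − 8 = 8

rB=8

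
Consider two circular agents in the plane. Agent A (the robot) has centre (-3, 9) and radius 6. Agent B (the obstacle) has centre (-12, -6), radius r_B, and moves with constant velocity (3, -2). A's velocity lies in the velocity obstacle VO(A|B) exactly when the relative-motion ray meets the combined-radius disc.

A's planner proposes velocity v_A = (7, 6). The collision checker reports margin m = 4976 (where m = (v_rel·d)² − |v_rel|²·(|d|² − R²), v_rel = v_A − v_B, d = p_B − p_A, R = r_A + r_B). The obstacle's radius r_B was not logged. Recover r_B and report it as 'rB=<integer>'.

m = 4976
d = (-9, -15);  v_rel = (4, 8),  |v_rel|² = 80
v_rel×d = (4)·(-15) − (8)·(-9) = 12
since m = R²·80 − 12²:  R² = (144 + 4976) / 80 = 64
R = √64 = 8  ⇒  r_B = 8 − 6 = 2

rB=2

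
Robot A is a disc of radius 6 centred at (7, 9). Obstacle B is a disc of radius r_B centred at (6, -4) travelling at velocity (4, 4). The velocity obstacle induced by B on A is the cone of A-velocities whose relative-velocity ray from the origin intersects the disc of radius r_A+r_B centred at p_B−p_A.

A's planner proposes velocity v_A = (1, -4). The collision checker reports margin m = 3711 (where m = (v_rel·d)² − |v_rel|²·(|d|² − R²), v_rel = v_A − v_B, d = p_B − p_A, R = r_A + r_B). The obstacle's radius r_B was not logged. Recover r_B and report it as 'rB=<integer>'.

m = 3711
d = (-1, -13);  v_rel = (-3, -8),  |v_rel|² = 73
v_rel×d = (-3)·(-13) − (-8)·(-1) = 31
since m = R²·73 − 31²:  R² = (961 + 3711) / 73 = 64
R = √64 = 8  ⇒  r_B = 8 − 6 = 2

rB=2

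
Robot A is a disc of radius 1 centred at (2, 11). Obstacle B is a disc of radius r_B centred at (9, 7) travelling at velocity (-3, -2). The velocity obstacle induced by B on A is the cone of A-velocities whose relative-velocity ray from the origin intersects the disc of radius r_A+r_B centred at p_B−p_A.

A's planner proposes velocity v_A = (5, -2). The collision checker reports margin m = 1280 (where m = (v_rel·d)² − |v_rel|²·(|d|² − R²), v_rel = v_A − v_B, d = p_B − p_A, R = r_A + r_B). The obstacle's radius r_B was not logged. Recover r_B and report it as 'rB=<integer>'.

m = 1280
d = (7, -4);  v_rel = (8, 0),  |v_rel|² = 64
v_rel×d = (8)·(-4) − (0)·(7) = -32
since m = R²·64 − (-32)²:  R² = (1024 + 1280) / 64 = 36
R = √36 = 6  ⇒  r_B = 6 − 1 = 5

rB=5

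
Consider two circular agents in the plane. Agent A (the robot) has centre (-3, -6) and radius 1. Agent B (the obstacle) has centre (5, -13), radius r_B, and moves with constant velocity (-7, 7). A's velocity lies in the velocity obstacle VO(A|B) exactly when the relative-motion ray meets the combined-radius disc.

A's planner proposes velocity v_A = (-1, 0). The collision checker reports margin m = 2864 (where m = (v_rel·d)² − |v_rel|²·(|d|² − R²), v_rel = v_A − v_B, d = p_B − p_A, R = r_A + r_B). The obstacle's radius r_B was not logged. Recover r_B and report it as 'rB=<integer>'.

m = 2864
d = (8, -7);  v_rel = (6, -7),  |v_rel|² = 85
v_rel×d = (6)·(-7) − (-7)·(8) = 14
since m = R²·85 − 14²:  R² = (196 + 2864) / 85 = 36
R = √36 = 6  ⇒  r_B = 6 − 1 = 5

rB=5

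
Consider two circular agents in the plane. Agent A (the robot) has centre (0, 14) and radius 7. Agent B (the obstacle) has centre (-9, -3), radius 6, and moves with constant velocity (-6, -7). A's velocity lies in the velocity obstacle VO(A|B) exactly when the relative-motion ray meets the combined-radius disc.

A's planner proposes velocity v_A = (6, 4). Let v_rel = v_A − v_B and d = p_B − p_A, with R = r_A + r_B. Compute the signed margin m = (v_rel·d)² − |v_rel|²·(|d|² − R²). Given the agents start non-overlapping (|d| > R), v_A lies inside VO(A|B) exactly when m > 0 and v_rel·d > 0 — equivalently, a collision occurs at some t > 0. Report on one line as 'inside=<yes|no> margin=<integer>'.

d = (-9, -17),  |d|² = 370;  R = 7+6 = 13,  c = 370−13² = 201
v_rel = (12, 11),  |v_rel|² = 265;  v_rel·d = (12)·(-9) + (11)·(-17) = -295
265·t² + 590·t + 201 = 0  ⇒  m = (-295)² − 265·201 = 33760
m = 33760 > 0,  v_rel·d = -295 < 0  ⇒  outside

inside=no margin=33760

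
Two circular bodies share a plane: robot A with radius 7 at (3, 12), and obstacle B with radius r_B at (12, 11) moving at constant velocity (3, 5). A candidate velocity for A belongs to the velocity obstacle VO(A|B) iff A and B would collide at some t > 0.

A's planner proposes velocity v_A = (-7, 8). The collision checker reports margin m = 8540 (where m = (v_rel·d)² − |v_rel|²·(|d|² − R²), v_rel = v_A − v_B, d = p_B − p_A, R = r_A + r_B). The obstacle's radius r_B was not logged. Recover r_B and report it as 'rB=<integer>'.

m = 8540
d = (9, -1);  v_rel = (-10, 3),  |v_rel|² = 109
v_rel×d = (-10)·(-1) − (3)·(9) = -17
since m = R²·109 − (-17)²:  R² = (289 + 8540) / 109 = 81
R = √81 = 9  ⇒  r_B = 9 − 7 = 2

rB=2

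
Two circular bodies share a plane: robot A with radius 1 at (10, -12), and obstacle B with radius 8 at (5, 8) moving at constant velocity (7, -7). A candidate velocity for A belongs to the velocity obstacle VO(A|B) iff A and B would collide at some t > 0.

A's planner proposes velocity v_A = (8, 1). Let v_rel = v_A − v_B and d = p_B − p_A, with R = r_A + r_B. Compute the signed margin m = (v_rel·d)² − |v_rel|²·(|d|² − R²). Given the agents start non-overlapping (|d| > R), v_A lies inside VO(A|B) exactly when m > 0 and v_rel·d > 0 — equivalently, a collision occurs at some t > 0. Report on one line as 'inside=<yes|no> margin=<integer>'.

d = (-5, 20),  |d|² = 425;  R = 1+8 = 9,  c = 425−9² = 344
v_rel = (1, 8),  |v_rel|² = 65;  v_rel·d = (1)·(-5) + (8)·(20) = 155
65·t² − 310·t + 344 = 0  ⇒  m = 155² − 65·344 = 1665
m = 1665 > 0,  v_rel·d = 155 > 0  ⇒  inside

inside=yes margin=1665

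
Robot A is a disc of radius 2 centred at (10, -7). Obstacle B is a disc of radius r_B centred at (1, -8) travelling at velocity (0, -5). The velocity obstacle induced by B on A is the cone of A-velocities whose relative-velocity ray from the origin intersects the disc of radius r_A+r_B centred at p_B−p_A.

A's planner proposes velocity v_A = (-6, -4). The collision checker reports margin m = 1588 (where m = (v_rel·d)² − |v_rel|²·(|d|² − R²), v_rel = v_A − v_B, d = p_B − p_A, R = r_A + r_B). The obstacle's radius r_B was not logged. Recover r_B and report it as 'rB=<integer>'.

m = 1588
d = (-9, -1);  v_rel = (-6, 1),  |v_rel|² = 37
v_rel×d = (-6)·(-1) − (1)·(-9) = 15
since m = R²·37 − 15²:  R² = (225 + 1588) / 37 = 49
R = √49 = 7  ⇒  r_B = 7 − 2 = 5

rB=5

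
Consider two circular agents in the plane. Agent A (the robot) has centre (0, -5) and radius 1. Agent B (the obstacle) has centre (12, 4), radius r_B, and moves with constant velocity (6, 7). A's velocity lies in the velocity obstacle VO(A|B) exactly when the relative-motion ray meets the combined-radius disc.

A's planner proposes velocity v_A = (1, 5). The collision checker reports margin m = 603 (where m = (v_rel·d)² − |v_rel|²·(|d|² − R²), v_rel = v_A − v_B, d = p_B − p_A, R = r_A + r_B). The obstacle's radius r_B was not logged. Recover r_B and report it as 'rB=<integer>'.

m = 603
d = (12, 9);  v_rel = (-5, -2),  |v_rel|² = 29
v_rel×d = (-5)·(9) − (-2)·(12) = -21
since m = R²·29 − (-21)²:  R² = (441 + 603) / 29 = 36
R = √36 = 6  ⇒  r_B = 6 − 1 = 5

rB=5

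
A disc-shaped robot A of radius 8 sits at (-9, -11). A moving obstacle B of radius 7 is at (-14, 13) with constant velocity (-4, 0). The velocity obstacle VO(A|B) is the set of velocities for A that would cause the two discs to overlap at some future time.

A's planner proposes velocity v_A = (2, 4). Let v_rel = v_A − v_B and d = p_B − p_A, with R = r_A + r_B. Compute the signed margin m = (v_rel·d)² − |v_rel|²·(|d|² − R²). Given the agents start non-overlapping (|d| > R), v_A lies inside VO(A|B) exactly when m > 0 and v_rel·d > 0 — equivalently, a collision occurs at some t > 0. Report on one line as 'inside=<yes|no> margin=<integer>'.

d = (-5, 24),  |d|² = 601;  R = 8+7 = 15,  c = 601−15² = 376
v_rel = (6, 4),  |v_rel|² = 52;  v_rel·d = (6)·(-5) + (4)·(24) = 66
52·t² − 132·t + 376 = 0  ⇒  m = 66² − 52·376 = -15196
m = -15196 < 0,  v_rel·d = 66 > 0  ⇒  outside

inside=no margin=-15196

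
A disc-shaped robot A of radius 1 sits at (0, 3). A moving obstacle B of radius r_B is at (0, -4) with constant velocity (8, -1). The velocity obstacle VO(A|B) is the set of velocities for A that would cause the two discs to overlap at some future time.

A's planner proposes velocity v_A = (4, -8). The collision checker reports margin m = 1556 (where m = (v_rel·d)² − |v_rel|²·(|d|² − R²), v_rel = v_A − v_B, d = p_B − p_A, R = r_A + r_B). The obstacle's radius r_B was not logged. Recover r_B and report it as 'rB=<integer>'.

m = 1556
d = (0, -7);  v_rel = (-4, -7),  |v_rel|² = 65
v_rel×d = (-4)·(-7) − (-7)·(0) = 28
since m = R²·65 − 28²:  R² = (784 + 1556) / 65 = 36
R = √36 = 6  ⇒  r_B = 6 − 1 = 5

rB=5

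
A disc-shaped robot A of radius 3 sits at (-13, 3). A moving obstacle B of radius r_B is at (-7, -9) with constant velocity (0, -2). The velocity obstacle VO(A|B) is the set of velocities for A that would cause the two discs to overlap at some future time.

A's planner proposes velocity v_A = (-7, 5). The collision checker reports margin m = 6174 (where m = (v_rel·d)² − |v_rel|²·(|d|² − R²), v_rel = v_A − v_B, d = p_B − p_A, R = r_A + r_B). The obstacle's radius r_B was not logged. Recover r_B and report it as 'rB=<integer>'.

m = 6174
d = (6, -12);  v_rel = (-7, 7),  |v_rel|² = 98
v_rel×d = (-7)·(-12) − (7)·(6) = 42
since m = R²·98 − 42²:  R² = (1764 + 6174) / 98 = 81
R = √81 = 9  ⇒  r_B = 9 − 3 = 6

rB=6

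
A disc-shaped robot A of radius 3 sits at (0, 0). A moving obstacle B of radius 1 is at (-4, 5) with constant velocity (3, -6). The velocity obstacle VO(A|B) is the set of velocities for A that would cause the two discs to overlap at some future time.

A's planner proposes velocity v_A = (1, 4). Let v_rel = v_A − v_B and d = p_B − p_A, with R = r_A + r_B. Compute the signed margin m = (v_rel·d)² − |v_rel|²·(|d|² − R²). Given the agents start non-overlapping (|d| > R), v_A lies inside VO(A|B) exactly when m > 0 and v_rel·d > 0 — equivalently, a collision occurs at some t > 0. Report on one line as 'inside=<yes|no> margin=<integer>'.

d = (-4, 5),  |d|² = 41;  R = 3+1 = 4,  c = 41−4² = 25
v_rel = (-2, 10),  |v_rel|² = 104;  v_rel·d = (-2)·(-4) + (10)·(5) = 58
104·t² − 116·t + 25 = 0  ⇒  m = 58² − 104·25 = 764
m = 764 > 0,  v_rel·d = 58 > 0  ⇒  inside

inside=yes margin=764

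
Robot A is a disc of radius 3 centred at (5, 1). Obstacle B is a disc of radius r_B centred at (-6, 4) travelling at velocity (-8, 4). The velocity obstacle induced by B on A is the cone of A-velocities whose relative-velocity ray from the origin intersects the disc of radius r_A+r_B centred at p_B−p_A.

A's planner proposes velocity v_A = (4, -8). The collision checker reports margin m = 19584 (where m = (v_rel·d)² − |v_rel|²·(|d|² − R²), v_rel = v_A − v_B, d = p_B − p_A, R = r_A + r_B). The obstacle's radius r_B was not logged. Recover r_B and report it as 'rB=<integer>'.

m = 19584
d = (-11, 3);  v_rel = (12, -12),  |v_rel|² = 288
v_rel×d = (12)·(3) − (-12)·(-11) = -96
since m = R²·288 − (-96)²:  R² = (9216 + 19584) / 288 = 100
R = √100 = 10  ⇒  r_B = 10 − 3 = 7

rB=7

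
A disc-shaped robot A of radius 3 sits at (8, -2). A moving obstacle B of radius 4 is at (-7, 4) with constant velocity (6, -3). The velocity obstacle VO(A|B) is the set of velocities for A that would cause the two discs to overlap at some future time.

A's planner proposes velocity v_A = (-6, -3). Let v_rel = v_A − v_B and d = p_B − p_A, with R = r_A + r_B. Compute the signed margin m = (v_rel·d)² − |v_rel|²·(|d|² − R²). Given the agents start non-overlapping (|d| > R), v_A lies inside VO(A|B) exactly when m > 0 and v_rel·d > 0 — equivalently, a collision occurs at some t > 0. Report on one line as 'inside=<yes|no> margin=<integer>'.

d = (-15, 6),  |d|² = 261;  R = 3+4 = 7,  c = 261−7² = 212
v_rel = (-12, 0),  |v_rel|² = 144;  v_rel·d = (-12)·(-15) + (0)·(6) = 180
144·t² − 360·t + 212 = 0  ⇒  m = 180² − 144·212 = 1872
m = 1872 > 0,  v_rel·d = 180 > 0  ⇒  inside

inside=yes margin=1872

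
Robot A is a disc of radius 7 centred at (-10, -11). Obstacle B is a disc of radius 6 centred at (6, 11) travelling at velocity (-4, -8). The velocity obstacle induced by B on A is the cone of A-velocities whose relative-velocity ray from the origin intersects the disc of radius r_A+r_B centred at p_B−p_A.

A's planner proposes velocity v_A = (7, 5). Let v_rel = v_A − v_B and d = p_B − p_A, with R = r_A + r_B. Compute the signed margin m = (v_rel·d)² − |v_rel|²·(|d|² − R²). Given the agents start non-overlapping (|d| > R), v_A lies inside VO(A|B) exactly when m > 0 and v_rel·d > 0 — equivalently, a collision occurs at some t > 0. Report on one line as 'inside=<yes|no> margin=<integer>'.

d = (16, 22),  |d|² = 740;  R = 7+6 = 13,  c = 740−13² = 571
v_rel = (11, 13),  |v_rel|² = 290;  v_rel·d = (11)·(16) + (13)·(22) = 462
290·t² − 924·t + 571 = 0  ⇒  m = 462² − 290·571 = 47854
m = 47854 > 0,  v_rel·d = 462 > 0  ⇒  inside

inside=yes margin=47854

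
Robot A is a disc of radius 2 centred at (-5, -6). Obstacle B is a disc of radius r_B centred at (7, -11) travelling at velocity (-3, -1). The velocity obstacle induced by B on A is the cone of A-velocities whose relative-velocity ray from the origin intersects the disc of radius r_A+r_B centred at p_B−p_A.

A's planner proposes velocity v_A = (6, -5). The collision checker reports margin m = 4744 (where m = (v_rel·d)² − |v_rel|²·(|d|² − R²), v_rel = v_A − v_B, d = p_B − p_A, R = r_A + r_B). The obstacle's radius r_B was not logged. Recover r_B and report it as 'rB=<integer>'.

m = 4744
d = (12, -5);  v_rel = (9, -4),  |v_rel|² = 97
v_rel×d = (9)·(-5) − (-4)·(12) = 3
since m = R²·97 − 3²:  R² = (9 + 4744) / 97 = 49
R = √49 = 7  ⇒  r_B = 7 − 2 = 5

rB=5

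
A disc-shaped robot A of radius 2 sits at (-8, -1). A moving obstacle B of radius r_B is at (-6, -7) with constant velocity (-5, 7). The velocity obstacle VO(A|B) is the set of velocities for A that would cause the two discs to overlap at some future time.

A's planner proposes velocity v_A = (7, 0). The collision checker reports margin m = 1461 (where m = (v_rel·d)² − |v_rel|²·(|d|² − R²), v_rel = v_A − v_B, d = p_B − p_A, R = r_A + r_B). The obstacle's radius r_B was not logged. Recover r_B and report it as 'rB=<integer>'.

m = 1461
d = (2, -6);  v_rel = (12, -7),  |v_rel|² = 193
v_rel×d = (12)·(-6) − (-7)·(2) = -58
since m = R²·193 − (-58)²:  R² = (3364 + 1461) / 193 = 25
R = √25 = 5  ⇒  r_B = 5 − 2 = 3

rB=3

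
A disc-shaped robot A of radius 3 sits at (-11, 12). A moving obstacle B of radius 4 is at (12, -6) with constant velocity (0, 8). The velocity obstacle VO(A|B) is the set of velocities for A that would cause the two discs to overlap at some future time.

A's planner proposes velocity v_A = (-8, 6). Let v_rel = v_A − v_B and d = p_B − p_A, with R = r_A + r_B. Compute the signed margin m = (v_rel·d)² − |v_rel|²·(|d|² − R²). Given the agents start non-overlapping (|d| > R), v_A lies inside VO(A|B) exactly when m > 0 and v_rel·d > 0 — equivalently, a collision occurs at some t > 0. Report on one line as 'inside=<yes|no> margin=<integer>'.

d = (23, -18),  |d|² = 853;  R = 3+4 = 7,  c = 853−7² = 804
v_rel = (-8, -2),  |v_rel|² = 68;  v_rel·d = (-8)·(23) + (-2)·(-18) = -148
68·t² + 296·t + 804 = 0  ⇒  m = (-148)² − 68·804 = -32768
m = -32768 < 0,  v_rel·d = -148 < 0  ⇒  outside

inside=no margin=-32768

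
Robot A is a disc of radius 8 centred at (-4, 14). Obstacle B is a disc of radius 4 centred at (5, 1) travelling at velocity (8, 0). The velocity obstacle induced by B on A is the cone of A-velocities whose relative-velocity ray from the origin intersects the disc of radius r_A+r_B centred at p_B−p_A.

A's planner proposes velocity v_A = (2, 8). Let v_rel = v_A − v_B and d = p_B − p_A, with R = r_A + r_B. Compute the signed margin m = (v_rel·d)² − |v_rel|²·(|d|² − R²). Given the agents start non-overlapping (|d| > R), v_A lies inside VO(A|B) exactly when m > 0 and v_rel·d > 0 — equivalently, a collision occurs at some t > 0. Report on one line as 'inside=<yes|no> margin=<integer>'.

d = (9, -13),  |d|² = 250;  R = 8+4 = 12,  c = 250−12² = 106
v_rel = (-6, 8),  |v_rel|² = 100;  v_rel·d = (-6)·(9) + (8)·(-13) = -158
100·t² + 316·t + 106 = 0  ⇒  m = (-158)² − 100·106 = 14364
m = 14364 > 0,  v_rel·d = -158 < 0  ⇒  outside

inside=no margin=14364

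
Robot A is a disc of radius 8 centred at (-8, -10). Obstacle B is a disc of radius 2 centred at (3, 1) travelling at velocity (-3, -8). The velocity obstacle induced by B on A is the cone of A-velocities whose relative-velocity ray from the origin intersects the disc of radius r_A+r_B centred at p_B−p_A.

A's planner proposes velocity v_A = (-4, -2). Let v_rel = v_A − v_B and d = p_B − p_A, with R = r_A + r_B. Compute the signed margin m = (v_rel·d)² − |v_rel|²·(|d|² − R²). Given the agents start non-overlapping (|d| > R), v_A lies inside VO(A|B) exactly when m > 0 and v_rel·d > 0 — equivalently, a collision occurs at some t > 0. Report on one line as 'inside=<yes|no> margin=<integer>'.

d = (11, 11),  |d|² = 242;  R = 8+2 = 10,  c = 242−10² = 142
v_rel = (-1, 6),  |v_rel|² = 37;  v_rel·d = (-1)·(11) + (6)·(11) = 55
37·t² − 110·t + 142 = 0  ⇒  m = 55² − 37·142 = -2229
m = -2229 < 0,  v_rel·d = 55 > 0  ⇒  outside

inside=no margin=-2229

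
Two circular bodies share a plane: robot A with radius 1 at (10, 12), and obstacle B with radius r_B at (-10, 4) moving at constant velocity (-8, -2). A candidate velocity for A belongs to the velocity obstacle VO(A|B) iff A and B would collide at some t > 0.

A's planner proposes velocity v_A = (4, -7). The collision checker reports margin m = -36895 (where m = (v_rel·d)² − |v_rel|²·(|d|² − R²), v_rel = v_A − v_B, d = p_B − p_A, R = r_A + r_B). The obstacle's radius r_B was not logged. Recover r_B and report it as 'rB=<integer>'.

m = -36895
d = (-20, -8);  v_rel = (12, -5),  |v_rel|² = 169
v_rel×d = (12)·(-8) − (-5)·(-20) = -196
since m = R²·169 − (-196)²:  R² = (38416 + -36895) / 169 = 9
R = √9 = 3  ⇒  r_B = 3 − 1 = 2

rB=2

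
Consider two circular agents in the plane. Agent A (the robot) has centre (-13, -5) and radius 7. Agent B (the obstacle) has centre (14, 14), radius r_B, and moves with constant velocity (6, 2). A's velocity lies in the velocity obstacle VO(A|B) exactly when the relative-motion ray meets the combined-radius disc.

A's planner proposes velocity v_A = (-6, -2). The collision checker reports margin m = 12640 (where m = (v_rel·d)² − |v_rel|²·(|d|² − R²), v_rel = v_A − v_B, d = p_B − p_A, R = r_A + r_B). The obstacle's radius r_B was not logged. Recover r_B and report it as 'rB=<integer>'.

m = 12640
d = (27, 19);  v_rel = (-12, -4),  |v_rel|² = 160
v_rel×d = (-12)·(19) − (-4)·(27) = -120
since m = R²·160 − (-120)²:  R² = (14400 + 12640) / 160 = 169
R = √169 = 13  ⇒  r_B = 13 − 7 = 6

rB=6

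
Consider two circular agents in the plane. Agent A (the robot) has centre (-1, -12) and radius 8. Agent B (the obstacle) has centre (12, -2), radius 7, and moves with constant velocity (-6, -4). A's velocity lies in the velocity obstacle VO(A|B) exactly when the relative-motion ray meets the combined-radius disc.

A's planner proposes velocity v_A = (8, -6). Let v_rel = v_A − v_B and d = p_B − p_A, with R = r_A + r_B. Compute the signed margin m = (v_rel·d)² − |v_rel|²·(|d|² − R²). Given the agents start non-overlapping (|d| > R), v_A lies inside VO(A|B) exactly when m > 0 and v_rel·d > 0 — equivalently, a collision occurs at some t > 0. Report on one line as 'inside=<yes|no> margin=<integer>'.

d = (13, 10),  |d|² = 269;  R = 8+7 = 15,  c = 269−15² = 44
v_rel = (14, -2),  |v_rel|² = 200;  v_rel·d = (14)·(13) + (-2)·(10) = 162
200·t² − 324·t + 44 = 0  ⇒  m = 162² − 200·44 = 17444
m = 17444 > 0,  v_rel·d = 162 > 0  ⇒  inside

inside=yes margin=17444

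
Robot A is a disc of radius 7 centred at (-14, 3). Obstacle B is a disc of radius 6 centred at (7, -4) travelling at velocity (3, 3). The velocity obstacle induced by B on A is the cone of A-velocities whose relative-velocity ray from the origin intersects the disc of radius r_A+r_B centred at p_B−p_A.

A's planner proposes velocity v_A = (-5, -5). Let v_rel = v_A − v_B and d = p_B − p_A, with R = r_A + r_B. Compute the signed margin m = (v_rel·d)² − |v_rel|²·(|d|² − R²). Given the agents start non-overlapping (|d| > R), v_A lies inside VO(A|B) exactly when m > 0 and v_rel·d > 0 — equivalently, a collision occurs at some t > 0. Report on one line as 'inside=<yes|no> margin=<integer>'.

d = (21, -7),  |d|² = 490;  R = 7+6 = 13,  c = 490−13² = 321
v_rel = (-8, -8),  |v_rel|² = 128;  v_rel·d = (-8)·(21) + (-8)·(-7) = -112
128·t² + 224·t + 321 = 0  ⇒  m = (-112)² − 128·321 = -28544
m = -28544 < 0,  v_rel·d = -112 < 0  ⇒  outside

inside=no margin=-28544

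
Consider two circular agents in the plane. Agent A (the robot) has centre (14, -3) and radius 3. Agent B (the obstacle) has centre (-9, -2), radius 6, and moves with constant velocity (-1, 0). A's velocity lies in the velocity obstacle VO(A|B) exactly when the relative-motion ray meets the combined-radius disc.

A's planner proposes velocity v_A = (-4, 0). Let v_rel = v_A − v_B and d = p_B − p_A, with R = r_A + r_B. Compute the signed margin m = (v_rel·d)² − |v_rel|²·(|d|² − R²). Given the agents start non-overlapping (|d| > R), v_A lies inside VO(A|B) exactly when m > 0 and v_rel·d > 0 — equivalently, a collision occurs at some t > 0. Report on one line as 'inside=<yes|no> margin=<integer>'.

d = (-23, 1),  |d|² = 530;  R = 3+6 = 9,  c = 530−9² = 449
v_rel = (-3, 0),  |v_rel|² = 9;  v_rel·d = (-3)·(-23) + (0)·(1) = 69
9·t² − 138·t + 449 = 0  ⇒  m = 69² − 9·449 = 720
m = 720 > 0,  v_rel·d = 69 > 0  ⇒  inside

inside=yes margin=720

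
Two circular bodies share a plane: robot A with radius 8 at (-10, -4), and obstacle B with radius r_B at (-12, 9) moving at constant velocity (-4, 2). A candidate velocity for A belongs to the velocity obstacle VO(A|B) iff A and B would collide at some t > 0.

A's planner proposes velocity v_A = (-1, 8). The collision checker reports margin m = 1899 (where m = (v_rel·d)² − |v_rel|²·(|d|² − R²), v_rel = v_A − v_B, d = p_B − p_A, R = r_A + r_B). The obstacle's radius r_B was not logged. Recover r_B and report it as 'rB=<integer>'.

m = 1899
d = (-2, 13);  v_rel = (3, 6),  |v_rel|² = 45
v_rel×d = (3)·(13) − (6)·(-2) = 51
since m = R²·45 − 51²:  R² = (2601 + 1899) / 45 = 100
R = √100 = 10  ⇒  r_B = 10 − 8 = 2

rB=2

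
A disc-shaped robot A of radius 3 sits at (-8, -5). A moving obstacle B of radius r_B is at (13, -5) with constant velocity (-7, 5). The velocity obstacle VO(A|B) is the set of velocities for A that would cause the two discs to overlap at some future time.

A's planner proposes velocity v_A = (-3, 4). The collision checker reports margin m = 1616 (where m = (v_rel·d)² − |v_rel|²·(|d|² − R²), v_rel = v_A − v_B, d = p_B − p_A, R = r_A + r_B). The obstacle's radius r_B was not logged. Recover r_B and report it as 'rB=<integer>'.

m = 1616
d = (21, 0);  v_rel = (4, -1),  |v_rel|² = 17
v_rel×d = (4)·(0) − (-1)·(21) = 21
since m = R²·17 − 21²:  R² = (441 + 1616) / 17 = 121
R = √121 = 11  ⇒  r_B = 11 − 3 = 8

rB=8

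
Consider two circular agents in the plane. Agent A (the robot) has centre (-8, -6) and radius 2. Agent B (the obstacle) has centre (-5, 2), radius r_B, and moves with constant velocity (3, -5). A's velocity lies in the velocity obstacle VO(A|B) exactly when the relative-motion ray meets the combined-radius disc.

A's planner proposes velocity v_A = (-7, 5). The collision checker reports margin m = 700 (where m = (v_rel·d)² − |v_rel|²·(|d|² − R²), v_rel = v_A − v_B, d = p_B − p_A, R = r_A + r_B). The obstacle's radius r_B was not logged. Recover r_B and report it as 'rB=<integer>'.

m = 700
d = (3, 8);  v_rel = (-10, 10),  |v_rel|² = 200
v_rel×d = (-10)·(8) − (10)·(3) = -110
since m = R²·200 − (-110)²:  R² = (12100 + 700) / 200 = 64
R = √64 = 8  ⇒  r_B = 8 − 2 = 6

rB=6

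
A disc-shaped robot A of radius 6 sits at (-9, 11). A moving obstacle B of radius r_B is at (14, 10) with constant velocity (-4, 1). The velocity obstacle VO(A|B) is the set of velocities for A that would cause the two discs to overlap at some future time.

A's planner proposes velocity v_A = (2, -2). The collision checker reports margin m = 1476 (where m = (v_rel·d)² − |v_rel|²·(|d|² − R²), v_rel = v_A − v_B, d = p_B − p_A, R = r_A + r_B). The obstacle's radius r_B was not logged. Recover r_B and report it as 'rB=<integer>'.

m = 1476
d = (23, -1);  v_rel = (6, -3),  |v_rel|² = 45
v_rel×d = (6)·(-1) − (-3)·(23) = 63
since m = R²·45 − 63²:  R² = (3969 + 1476) / 45 = 121
R = √121 = 11  ⇒  r_B = 11 − 6 = 5

rB=5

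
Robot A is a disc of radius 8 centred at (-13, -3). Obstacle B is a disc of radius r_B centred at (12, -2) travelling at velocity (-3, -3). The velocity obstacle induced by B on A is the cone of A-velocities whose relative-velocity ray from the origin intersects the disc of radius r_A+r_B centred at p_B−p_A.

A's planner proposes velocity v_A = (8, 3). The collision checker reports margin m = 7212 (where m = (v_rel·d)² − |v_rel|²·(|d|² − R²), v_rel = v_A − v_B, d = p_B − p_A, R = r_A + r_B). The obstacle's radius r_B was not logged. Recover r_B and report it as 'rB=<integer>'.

m = 7212
d = (25, 1);  v_rel = (11, 6),  |v_rel|² = 157
v_rel×d = (11)·(1) − (6)·(25) = -139
since m = R²·157 − (-139)²:  R² = (19321 + 7212) / 157 = 169
R = √169 = 13  ⇒  r_B = 13 − 8 = 5

rB=5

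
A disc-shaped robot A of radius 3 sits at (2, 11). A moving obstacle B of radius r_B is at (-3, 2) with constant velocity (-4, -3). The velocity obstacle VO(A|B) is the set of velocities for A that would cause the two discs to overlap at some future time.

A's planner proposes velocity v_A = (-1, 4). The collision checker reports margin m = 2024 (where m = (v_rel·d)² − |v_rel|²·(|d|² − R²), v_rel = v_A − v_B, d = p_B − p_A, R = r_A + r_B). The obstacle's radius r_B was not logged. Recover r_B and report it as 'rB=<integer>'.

m = 2024
d = (-5, -9);  v_rel = (3, 7),  |v_rel|² = 58
v_rel×d = (3)·(-9) − (7)·(-5) = 8
since m = R²·58 − 8²:  R² = (64 + 2024) / 58 = 36
R = √36 = 6  ⇒  r_B = 6 − 3 = 3

rB=3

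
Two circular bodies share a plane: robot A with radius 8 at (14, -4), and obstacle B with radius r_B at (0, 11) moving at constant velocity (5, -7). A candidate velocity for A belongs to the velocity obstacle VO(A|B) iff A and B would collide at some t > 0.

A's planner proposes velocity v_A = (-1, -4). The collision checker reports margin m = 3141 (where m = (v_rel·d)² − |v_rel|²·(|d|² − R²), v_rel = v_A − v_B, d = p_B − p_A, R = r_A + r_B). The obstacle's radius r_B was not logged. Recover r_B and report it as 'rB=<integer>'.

m = 3141
d = (-14, 15);  v_rel = (-6, 3),  |v_rel|² = 45
v_rel×d = (-6)·(15) − (3)·(-14) = -48
since m = R²·45 − (-48)²:  R² = (2304 + 3141) / 45 = 121
R = √121 = 11  ⇒  r_B = 11 − 8 = 3

rB=3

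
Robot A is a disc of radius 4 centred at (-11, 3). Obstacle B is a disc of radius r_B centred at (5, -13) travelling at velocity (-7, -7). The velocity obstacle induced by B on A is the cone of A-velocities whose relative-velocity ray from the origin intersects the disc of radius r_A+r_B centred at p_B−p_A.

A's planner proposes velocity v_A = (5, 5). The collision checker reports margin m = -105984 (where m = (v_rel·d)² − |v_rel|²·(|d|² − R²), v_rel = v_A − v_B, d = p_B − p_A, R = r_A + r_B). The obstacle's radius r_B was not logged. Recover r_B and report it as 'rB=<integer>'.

m = -105984
d = (16, -16);  v_rel = (12, 12),  |v_rel|² = 288
v_rel×d = (12)·(-16) − (12)·(16) = -384
since m = R²·288 − (-384)²:  R² = (147456 + -105984) / 288 = 144
R = √144 = 12  ⇒  r_B = 12 − 4 = 8

rB=8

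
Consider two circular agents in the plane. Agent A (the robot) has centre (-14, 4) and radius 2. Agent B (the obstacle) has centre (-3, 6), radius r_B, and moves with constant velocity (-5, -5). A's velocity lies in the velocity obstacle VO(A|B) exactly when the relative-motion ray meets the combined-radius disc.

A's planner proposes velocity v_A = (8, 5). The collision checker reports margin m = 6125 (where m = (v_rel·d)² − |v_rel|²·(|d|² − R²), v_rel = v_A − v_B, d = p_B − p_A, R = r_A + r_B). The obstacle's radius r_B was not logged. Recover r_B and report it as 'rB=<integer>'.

m = 6125
d = (11, 2);  v_rel = (13, 10),  |v_rel|² = 269
v_rel×d = (13)·(2) − (10)·(11) = -84
since m = R²·269 − (-84)²:  R² = (7056 + 6125) / 269 = 49
R = √49 = 7  ⇒  r_B = 7 − 2 = 5

rB=5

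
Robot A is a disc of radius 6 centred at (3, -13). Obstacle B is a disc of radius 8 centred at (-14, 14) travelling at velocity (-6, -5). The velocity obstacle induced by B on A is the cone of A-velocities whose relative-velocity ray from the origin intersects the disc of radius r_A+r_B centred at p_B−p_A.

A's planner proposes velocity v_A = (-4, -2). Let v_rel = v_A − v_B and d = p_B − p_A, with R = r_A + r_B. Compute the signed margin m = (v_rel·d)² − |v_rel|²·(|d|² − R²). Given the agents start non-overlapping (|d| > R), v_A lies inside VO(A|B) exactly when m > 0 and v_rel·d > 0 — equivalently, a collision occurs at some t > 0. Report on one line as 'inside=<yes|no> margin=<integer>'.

d = (-17, 27),  |d|² = 1018;  R = 6+8 = 14,  c = 1018−14² = 822
v_rel = (2, 3),  |v_rel|² = 13;  v_rel·d = (2)·(-17) + (3)·(27) = 47
13·t² − 94·t + 822 = 0  ⇒  m = 47² − 13·822 = -8477
m = -8477 < 0,  v_rel·d = 47 > 0  ⇒  outside

inside=no margin=-8477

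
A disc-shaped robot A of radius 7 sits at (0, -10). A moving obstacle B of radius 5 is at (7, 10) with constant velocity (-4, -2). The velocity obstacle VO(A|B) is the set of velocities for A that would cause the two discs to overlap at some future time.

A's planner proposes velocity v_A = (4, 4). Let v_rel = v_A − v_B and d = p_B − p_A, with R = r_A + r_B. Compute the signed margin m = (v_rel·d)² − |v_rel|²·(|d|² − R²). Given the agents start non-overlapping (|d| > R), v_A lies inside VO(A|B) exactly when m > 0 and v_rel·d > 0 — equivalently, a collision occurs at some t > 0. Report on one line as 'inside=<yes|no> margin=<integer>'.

d = (7, 20),  |d|² = 449;  R = 7+5 = 12,  c = 449−12² = 305
v_rel = (8, 6),  |v_rel|² = 100;  v_rel·d = (8)·(7) + (6)·(20) = 176
100·t² − 352·t + 305 = 0  ⇒  m = 176² − 100·305 = 476
m = 476 > 0,  v_rel·d = 176 > 0  ⇒  inside

inside=yes margin=476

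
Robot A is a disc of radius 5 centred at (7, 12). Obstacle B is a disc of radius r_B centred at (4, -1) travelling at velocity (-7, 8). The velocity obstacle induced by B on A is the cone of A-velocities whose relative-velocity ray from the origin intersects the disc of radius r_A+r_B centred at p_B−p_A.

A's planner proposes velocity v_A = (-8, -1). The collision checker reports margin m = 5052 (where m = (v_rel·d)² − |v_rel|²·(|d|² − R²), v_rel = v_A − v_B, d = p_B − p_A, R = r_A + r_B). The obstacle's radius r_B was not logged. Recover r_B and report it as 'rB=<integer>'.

m = 5052
d = (-3, -13);  v_rel = (-1, -9),  |v_rel|² = 82
v_rel×d = (-1)·(-13) − (-9)·(-3) = -14
since m = R²·82 − (-14)²:  R² = (196 + 5052) / 82 = 64
R = √64 = 8  ⇒  r_B = 8 − 5 = 3

rB=3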